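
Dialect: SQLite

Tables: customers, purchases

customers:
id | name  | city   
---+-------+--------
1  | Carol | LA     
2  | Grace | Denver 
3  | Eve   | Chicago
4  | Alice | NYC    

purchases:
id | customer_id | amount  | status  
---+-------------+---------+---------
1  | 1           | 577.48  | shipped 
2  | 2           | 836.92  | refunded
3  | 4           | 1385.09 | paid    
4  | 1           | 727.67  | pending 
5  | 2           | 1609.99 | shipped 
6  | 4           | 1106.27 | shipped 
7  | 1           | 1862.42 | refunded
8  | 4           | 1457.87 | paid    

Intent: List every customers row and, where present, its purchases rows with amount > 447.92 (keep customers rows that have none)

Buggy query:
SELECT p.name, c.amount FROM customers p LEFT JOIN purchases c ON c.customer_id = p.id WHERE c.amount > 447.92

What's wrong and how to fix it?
Bug: A WHERE condition on the right-hand table after LEFT JOIN drops unmatched parents

Fix: Put 'c.amount > 447.92' in the JOIN's ON clause instead of WHERE

Corrected query:
SELECT p.name, c.amount FROM customers p LEFT JOIN purchases c ON c.customer_id = p.id AND c.amount > 447.92

Result:
name  | amount 
------+--------
Carol | 577.48 
Carol | 727.67 
Carol | 1862.42
Grace | 836.92 
Grace | 1609.99
Eve   | NULL   
Alice | 1106.27
Alice | 1385.09
Alice | 1457.87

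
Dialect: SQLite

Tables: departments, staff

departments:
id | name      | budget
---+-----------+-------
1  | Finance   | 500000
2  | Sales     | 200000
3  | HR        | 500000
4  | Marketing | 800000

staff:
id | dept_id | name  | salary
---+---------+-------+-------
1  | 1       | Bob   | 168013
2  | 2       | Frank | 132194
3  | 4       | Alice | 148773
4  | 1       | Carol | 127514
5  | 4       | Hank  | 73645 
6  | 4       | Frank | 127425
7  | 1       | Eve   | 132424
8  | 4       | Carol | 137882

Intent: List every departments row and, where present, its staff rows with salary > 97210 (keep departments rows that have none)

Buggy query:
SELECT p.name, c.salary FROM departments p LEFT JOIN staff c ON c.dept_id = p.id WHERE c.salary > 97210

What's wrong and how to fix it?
Bug: A WHERE condition on the right-hand table after LEFT JOIN drops unmatched parents

Fix: Move the right-table condition into the ON clause so unmatched parents are kept

Corrected query:
SELECT p.name, c.salary FROM departments p LEFT JOIN staff c ON c.dept_id = p.id AND c.salary > 97210

Result:
name      | salary
----------+-------
Finance   | 127514
Finance   | 132424
Finance   | 168013
Sales     | 132194
HR        | NULL  
Marketing | 127425
Marketing | 137882
Marketing | 148773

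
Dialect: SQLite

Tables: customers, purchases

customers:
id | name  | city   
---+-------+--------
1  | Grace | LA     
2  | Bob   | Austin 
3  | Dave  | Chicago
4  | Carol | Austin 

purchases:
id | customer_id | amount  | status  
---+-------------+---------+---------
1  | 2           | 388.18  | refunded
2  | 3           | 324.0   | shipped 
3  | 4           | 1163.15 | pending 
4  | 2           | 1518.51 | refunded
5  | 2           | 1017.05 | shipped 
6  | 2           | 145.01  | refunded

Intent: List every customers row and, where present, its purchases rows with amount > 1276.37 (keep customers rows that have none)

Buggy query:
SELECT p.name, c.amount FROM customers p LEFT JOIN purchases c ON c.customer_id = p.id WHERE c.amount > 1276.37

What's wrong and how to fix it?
Bug: Filtering c.amount in WHERE discards the NULL rows produced by LEFT JOIN, turning it into an inner join

Fix: Move the right-table condition into the ON clause so unmatched parents are kept

Corrected query:
SELECT p.name, c.amount FROM customers p LEFT JOIN purchases c ON c.customer_id = p.id AND c.amount > 1276.37

Result:
name  | amount 
------+--------
Grace | NULL   
Bob   | 1518.51
Dave  | NULL   
Carol | NULL   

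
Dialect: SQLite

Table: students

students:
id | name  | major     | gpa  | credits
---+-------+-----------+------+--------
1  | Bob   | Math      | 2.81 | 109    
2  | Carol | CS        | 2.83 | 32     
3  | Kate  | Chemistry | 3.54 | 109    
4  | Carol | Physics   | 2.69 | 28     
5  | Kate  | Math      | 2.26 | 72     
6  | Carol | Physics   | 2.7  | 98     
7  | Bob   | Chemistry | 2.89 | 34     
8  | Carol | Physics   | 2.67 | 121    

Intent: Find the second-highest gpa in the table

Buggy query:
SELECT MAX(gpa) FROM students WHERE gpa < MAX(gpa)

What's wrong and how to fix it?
Bug: The inner MAX is an aggregate inside WHERE, which is not allowed

Fix: Compute the overall MAX in a subquery, then take MAX of rows below it

Corrected query:
SELECT MAX(gpa) FROM students WHERE gpa < (SELECT MAX(gpa) FROM students)

Result:
MAX(gpa)
--------
2.89    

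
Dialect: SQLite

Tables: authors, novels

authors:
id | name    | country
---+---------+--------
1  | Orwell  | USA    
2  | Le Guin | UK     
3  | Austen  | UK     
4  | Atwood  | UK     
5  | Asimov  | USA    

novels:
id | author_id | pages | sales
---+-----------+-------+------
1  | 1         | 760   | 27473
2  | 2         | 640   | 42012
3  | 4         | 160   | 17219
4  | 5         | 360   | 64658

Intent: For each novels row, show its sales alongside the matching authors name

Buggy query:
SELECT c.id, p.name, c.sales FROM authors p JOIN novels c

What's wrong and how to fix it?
Bug: Missing join condition: each novels row is matched to all authors rows instead of just its own

Fix: Add ON c.author_id = p.id to the JOIN

Corrected query:
SELECT c.id, p.name, c.sales FROM authors p JOIN novels c ON c.author_id = p.id

Result:
id | name    | sales
---+---------+------
1  | Orwell  | 27473
2  | Le Guin | 42012
3  | Atwood  | 17219
4  | Asimov  | 64658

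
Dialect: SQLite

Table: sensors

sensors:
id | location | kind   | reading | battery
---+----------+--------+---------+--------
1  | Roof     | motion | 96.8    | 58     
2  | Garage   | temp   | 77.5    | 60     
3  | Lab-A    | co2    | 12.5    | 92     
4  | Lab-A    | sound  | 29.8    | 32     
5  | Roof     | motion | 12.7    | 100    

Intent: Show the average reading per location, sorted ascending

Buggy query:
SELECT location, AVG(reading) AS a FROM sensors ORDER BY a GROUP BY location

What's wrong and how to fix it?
Bug: ORDER BY appears before GROUP BY; SQL clause order requires GROUP BY first

Fix: Move ORDER BY to the end, after GROUP BY

Corrected query:
SELECT location, AVG(reading) AS a FROM sensors GROUP BY location ORDER BY a

Result:
location | a    
---------+------
Lab-A    | 21.15
Roof     | 54.75
Garage   | 77.5 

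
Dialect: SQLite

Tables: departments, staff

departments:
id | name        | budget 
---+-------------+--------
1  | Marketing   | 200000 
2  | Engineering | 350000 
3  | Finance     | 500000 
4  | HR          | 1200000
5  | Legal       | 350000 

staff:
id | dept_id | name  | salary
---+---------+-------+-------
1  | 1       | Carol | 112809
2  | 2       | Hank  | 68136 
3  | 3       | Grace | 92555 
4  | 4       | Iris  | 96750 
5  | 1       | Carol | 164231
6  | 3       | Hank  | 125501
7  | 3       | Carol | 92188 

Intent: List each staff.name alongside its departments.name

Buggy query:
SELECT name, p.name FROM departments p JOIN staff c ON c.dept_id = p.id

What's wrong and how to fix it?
Bug: Both tables have a 'name' column; the unqualified reference is ambiguous

Fix: Prefix ambiguous columns with the table alias

Corrected query:
SELECT c.name, p.name FROM departments p JOIN staff c ON c.dept_id = p.id

Result:
name  | name       
------+------------
Carol | Marketing  
Hank  | Engineering
Grace | Finance    
Iris  | HR         
Carol | Marketing  
Hank  | Finance    
Carol | Finance    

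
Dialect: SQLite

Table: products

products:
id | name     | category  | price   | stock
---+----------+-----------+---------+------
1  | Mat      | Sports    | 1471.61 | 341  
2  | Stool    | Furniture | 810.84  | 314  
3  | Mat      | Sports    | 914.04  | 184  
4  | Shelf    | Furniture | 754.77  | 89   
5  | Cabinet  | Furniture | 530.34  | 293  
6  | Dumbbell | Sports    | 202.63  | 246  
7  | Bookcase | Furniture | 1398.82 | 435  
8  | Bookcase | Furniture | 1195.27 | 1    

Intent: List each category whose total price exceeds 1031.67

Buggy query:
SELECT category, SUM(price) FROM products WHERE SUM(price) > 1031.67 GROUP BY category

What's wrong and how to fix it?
Bug: SUM(price) is an aggregate, but WHERE filters rows before aggregation

Fix: Use HAVING (which filters groups after aggregation) instead of WHERE

Corrected query:
SELECT category, SUM(price) FROM products GROUP BY category HAVING SUM(price) > 1031.67

Result:
category  | SUM(price)
----------+-----------
Furniture | 4690.04   
Sports    | 2588.28   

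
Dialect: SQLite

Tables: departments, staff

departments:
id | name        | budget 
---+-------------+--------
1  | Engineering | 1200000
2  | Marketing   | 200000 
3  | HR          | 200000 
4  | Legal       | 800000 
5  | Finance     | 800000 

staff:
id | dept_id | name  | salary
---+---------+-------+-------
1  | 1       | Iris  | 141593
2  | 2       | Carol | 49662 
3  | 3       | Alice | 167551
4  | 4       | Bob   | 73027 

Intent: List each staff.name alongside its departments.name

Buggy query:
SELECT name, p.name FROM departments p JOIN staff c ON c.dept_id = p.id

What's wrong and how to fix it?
Bug: 'name' exists in both joined tables, so the database can't tell which one is meant

Fix: Qualify the column with its table alias (c.name)

Corrected query:
SELECT c.name, p.name FROM departments p JOIN staff c ON c.dept_id = p.id

Result:
name  | name       
------+------------
Iris  | Engineering
Carol | Marketing  
Alice | HR         
Bob   | Legal      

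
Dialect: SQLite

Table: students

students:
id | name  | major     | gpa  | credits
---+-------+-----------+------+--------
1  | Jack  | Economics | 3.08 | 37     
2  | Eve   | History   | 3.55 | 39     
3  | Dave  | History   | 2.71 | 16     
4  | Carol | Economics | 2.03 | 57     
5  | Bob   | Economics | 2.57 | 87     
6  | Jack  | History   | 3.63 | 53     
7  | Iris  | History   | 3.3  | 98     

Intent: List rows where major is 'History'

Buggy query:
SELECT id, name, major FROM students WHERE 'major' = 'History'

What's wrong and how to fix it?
Bug: 'major' in single quotes is a string literal, not the column; the comparison is literal-vs-literal and never true

Fix: Reference the column as major without single quotes

Corrected query:
SELECT id, name, major FROM students WHERE major = 'History'

Result:
id | name | major  
---+------+--------
2  | Eve  | History
3  | Dave | History
6  | Jack | History
7  | Iris | History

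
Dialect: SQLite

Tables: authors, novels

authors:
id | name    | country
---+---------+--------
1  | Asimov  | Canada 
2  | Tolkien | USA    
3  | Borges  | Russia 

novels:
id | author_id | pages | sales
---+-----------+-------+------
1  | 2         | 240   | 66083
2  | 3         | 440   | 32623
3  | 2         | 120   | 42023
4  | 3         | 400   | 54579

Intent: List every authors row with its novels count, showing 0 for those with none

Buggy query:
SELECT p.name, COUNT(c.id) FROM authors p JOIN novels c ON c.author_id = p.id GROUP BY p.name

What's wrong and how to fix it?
Bug: An inner join excludes parents with zero children

Fix: Switch to LEFT JOIN to retain unmatched parent rows

Corrected query:
SELECT p.name, COUNT(c.id) FROM authors p LEFT JOIN novels c ON c.author_id = p.id GROUP BY p.name

Result:
name    | COUNT(c.id)
--------+------------
Asimov  | 0          
Borges  | 2          
Tolkien | 2          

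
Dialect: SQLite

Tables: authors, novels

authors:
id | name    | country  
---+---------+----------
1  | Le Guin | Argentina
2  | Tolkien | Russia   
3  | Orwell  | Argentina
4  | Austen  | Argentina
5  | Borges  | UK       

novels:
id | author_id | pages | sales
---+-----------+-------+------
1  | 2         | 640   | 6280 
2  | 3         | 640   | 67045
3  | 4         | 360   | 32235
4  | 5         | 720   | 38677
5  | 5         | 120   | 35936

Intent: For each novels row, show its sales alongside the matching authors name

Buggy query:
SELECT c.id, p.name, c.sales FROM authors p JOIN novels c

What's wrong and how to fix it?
Bug: JOIN with no ON clause produces a cartesian product; every novels row pairs with every authors row

Fix: Add ON c.author_id = p.id to the JOIN

Corrected query:
SELECT c.id, p.name, c.sales FROM authors p JOIN novels c ON c.author_id = p.id

Result:
id | name    | sales
---+---------+------
1  | Tolkien | 6280 
2  | Orwell  | 67045
3  | Austen  | 32235
4  | Borges  | 38677
5  | Borges  | 35936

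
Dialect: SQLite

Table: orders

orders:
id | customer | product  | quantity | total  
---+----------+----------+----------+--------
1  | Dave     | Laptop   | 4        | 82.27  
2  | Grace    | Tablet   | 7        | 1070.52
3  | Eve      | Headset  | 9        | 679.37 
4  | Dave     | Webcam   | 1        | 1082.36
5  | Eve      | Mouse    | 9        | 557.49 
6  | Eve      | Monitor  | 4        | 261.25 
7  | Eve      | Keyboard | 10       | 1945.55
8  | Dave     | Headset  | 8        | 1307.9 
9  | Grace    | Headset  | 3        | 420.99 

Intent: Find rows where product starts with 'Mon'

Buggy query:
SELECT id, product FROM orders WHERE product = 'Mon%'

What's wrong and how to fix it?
Bug: '=' compares the literal string including the % character; pattern matching needs LIKE

Fix: Use LIKE for wildcard pattern matching

Corrected query:
SELECT id, product FROM orders WHERE product LIKE 'Mon%'

Result:
id | product
---+--------
6  | Monitor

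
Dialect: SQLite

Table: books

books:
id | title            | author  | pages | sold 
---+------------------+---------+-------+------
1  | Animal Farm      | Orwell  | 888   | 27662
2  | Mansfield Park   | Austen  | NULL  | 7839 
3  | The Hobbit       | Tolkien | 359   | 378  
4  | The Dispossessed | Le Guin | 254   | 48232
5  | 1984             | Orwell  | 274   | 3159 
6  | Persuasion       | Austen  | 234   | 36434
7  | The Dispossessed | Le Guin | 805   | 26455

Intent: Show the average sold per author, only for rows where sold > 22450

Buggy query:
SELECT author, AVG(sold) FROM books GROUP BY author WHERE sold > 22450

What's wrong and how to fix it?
Bug: Row-level WHERE must come before GROUP BY in the clause order

Fix: Place WHERE between FROM and GROUP BY

Corrected query:
SELECT author, AVG(sold) FROM books WHERE sold > 22450 GROUP BY author

Result:
author  | AVG(sold)
--------+----------
Austen  | 36434    
Le Guin | 37343.5  
Orwell  | 27662    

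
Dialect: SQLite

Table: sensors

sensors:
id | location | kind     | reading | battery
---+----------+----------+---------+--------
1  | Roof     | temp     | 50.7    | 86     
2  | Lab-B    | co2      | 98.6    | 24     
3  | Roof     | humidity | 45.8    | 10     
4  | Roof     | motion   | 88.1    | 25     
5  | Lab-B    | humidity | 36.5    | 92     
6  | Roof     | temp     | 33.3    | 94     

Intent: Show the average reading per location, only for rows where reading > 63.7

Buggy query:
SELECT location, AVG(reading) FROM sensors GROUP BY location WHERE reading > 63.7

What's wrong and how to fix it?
Bug: WHERE cannot follow GROUP BY

Fix: Place WHERE between FROM and GROUP BY

Corrected query:
SELECT location, AVG(reading) FROM sensors WHERE reading > 63.7 GROUP BY location

Result:
location | AVG(reading)
---------+-------------
Lab-B    | 98.6        
Roof     | 88.1        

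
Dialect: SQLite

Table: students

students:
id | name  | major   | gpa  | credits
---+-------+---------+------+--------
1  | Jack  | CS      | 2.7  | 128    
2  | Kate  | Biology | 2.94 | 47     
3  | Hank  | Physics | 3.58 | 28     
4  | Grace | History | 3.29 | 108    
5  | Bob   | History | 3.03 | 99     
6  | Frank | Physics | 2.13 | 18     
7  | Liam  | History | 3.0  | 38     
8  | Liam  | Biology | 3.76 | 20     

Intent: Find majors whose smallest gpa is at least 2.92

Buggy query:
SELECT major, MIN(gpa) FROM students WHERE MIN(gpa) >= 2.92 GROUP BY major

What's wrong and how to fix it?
Bug: MIN() in WHERE is a misuse of aggregate

Fix: Use HAVING for the per-group MIN condition

Corrected query:
SELECT major, MIN(gpa) FROM students GROUP BY major HAVING MIN(gpa) >= 2.92

Result:
major   | MIN(gpa)
--------+---------
Biology | 2.94    
History | 3       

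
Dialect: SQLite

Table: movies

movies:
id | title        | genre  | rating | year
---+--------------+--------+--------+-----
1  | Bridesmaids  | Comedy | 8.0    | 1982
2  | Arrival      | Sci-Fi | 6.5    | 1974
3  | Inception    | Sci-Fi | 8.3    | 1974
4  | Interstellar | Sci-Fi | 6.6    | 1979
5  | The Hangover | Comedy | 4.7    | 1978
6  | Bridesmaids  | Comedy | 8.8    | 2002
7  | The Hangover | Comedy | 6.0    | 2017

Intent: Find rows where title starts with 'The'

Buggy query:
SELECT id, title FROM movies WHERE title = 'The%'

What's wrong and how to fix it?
Bug: Wildcards only work with LIKE; '=' treats '%' as a literal character

Fix: Replace '=' with LIKE so 'The%' is treated as a pattern

Corrected query:
SELECT id, title FROM movies WHERE title LIKE 'The%'

Result:
id | title       
---+-------------
5  | The Hangover
7  | The Hangover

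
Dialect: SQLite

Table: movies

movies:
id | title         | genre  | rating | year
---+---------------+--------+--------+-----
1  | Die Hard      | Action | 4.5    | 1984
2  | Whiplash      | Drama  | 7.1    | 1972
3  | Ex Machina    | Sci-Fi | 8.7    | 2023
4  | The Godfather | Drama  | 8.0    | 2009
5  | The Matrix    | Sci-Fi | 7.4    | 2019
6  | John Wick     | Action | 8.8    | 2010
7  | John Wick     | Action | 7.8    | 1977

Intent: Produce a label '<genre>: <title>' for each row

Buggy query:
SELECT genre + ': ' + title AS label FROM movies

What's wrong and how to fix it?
Bug: '+' is numeric addition; on text columns SQLite converts them to 0 instead of concatenating

Fix: Replace + with || to concatenate text

Corrected query:
SELECT genre || ': ' || title AS label FROM movies

Result:
label               
--------------------
Action: Die Hard    
Drama: Whiplash     
Sci-Fi: Ex Machina  
Drama: The Godfather
Sci-Fi: The Matrix  
Action: John Wick   
Action: John Wick   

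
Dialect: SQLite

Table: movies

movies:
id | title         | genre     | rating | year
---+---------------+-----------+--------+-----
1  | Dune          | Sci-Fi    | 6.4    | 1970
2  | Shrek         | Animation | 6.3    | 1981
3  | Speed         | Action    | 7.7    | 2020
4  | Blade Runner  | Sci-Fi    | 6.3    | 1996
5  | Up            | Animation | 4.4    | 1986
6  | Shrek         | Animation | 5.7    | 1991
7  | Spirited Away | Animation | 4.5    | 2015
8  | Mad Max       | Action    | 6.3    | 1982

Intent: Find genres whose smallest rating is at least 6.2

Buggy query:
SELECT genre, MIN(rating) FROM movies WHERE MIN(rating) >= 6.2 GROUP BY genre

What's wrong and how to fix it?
Bug: Aggregates like MIN are computed per group after WHERE runs

Fix: Replace WHERE with HAVING after the GROUP BY

Corrected query:
SELECT genre, MIN(rating) FROM movies GROUP BY genre HAVING MIN(rating) >= 6.2

Result:
genre  | MIN(rating)
-------+------------
Action | 6.3        
Sci-Fi | 6.3        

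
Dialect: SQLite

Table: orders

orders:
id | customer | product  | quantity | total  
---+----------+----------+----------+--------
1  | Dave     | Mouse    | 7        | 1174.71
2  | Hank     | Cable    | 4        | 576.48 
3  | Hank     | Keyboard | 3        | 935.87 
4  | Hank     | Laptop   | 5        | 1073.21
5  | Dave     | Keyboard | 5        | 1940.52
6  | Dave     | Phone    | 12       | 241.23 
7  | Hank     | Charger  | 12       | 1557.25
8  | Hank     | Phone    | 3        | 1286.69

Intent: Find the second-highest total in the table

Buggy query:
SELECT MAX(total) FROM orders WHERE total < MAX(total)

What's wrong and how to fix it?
Bug: The inner MAX is an aggregate inside WHERE, which is not allowed

Fix: Compute the overall MAX in a subquery, then take MAX of rows below it

Corrected query:
SELECT MAX(total) FROM orders WHERE total < (SELECT MAX(total) FROM orders)

Result:
MAX(total)
----------
1557.25   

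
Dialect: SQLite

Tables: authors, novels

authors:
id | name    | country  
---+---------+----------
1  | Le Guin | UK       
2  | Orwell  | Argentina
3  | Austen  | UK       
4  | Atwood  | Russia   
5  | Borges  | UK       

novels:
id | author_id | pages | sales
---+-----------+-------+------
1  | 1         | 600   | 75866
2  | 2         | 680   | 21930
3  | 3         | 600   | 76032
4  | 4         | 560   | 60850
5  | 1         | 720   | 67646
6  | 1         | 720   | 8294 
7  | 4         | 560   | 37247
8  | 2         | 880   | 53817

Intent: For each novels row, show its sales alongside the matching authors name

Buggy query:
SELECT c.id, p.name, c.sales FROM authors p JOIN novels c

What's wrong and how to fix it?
Bug: JOIN with no ON clause produces a cartesian product; every novels row pairs with every authors row

Fix: Specify the join condition linking the foreign key to the parent id

Corrected query:
SELECT c.id, p.name, c.sales FROM authors p JOIN novels c ON c.author_id = p.id

Result:
id | name    | sales
---+---------+------
1  | Le Guin | 75866
2  | Orwell  | 21930
3  | Austen  | 76032
4  | Atwood  | 60850
5  | Le Guin | 67646
6  | Le Guin | 8294 
7  | Atwood  | 37247
8  | Orwell  | 53817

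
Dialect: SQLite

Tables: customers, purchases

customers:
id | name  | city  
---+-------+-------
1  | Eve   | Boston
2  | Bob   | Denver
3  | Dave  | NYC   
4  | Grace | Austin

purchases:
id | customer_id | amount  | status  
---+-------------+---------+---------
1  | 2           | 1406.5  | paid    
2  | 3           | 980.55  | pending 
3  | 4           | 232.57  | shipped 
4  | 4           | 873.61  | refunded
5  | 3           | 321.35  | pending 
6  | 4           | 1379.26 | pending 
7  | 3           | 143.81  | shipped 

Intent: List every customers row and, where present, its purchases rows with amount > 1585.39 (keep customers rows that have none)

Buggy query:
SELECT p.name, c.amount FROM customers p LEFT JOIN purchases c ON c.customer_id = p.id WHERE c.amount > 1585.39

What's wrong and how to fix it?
Bug: A WHERE condition on the right-hand table after LEFT JOIN drops unmatched parents

Fix: Put 'c.amount > 1585.39' in the JOIN's ON clause instead of WHERE

Corrected query:
SELECT p.name, c.amount FROM customers p LEFT JOIN purchases c ON c.customer_id = p.id AND c.amount > 1585.39

Result:
name  | amount
------+-------
Eve   | NULL  
Bob   | NULL  
Dave  | NULL  
Grace | NULL  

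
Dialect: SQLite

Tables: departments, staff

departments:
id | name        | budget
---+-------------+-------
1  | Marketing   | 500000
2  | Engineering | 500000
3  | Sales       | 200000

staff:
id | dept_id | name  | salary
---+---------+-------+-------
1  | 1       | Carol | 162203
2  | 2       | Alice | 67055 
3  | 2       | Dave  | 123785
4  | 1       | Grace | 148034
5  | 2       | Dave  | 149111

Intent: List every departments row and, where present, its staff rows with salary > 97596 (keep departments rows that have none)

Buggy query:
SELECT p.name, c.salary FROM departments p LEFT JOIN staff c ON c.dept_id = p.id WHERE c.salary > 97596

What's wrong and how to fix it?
Bug: A WHERE condition on the right-hand table after LEFT JOIN drops unmatched parents

Fix: Put 'c.salary > 97596' in the JOIN's ON clause instead of WHERE

Corrected query:
SELECT p.name, c.salary FROM departments p LEFT JOIN staff c ON c.dept_id = p.id AND c.salary > 97596

Result:
name        | salary
------------+-------
Marketing   | 148034
Marketing   | 162203
Engineering | 123785
Engineering | 149111
Sales       | NULL  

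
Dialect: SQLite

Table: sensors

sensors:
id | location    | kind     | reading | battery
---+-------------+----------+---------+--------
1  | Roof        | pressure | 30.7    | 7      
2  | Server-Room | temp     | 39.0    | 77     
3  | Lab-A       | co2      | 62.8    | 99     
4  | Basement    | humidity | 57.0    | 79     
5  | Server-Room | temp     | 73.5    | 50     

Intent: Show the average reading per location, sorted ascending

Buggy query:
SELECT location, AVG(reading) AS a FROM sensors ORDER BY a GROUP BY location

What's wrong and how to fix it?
Bug: ORDER BY appears before GROUP BY; SQL clause order requires GROUP BY first

Fix: Move ORDER BY to the end, after GROUP BY

Corrected query:
SELECT location, AVG(reading) AS a FROM sensors GROUP BY location ORDER BY a

Result:
location    | a    
------------+------
Roof        | 30.7 
Server-Room | 56.25
Basement    | 57   
Lab-A       | 62.8 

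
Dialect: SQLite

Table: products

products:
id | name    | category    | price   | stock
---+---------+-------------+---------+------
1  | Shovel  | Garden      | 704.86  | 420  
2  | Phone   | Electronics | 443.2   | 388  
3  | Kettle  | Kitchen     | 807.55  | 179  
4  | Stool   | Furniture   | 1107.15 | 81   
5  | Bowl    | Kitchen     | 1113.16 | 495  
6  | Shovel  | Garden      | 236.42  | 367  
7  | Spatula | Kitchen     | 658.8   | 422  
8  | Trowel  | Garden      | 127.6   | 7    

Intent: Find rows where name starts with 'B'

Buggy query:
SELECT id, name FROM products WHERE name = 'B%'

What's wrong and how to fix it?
Bug: '=' compares the literal string including the % character; pattern matching needs LIKE

Fix: Use LIKE for wildcard pattern matching

Corrected query:
SELECT id, name FROM products WHERE name LIKE 'B%'

Result:
id | name
---+-----
5  | Bowl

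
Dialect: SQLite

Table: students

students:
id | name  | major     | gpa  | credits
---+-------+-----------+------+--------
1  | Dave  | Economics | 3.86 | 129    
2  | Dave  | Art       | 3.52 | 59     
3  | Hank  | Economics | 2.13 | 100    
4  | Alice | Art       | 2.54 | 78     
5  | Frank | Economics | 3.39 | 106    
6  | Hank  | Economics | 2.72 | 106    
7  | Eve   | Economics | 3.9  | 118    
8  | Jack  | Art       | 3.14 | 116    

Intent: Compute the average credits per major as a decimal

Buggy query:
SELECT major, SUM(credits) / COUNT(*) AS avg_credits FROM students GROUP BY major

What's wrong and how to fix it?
Bug: SUM(credits) and COUNT(*) are both integers; the division truncates the fractional part

Fix: Cast one side to REAL so the division keeps the fractional part

Corrected query:
SELECT major, SUM(credits) * 1.0 / COUNT(*) AS avg_credits FROM students GROUP BY major

Result:
major     | avg_credits
----------+------------
Art       | 84.333333  
Economics | 111.8      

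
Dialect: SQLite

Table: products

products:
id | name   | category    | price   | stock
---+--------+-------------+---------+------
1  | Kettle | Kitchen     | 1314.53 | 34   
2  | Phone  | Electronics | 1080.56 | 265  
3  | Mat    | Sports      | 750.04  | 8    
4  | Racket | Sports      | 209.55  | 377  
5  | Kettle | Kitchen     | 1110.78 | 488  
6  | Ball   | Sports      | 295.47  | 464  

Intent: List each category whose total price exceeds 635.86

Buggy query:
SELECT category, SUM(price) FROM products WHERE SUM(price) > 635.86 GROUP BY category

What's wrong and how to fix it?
Bug: WHERE runs before GROUP BY, so aggregates aren't available there

Fix: Use HAVING (which filters groups after aggregation) instead of WHERE

Corrected query:
SELECT category, SUM(price) FROM products GROUP BY category HAVING SUM(price) > 635.86

Result:
category    | SUM(price)
------------+-----------
Electronics | 1080.56   
Kitchen     | 2425.31   
Sports      | 1255.06   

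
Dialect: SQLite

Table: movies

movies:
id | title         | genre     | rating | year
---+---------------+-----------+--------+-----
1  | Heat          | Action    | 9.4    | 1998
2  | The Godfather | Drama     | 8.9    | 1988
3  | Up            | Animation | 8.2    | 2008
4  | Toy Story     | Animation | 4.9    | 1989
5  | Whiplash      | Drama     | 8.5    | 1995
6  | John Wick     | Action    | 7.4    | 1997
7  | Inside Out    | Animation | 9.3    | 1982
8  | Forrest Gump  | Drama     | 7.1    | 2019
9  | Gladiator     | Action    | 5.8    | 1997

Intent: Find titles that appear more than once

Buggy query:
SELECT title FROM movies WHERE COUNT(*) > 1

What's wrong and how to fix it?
Bug: COUNT(*) is an aggregate and cannot be used in WHERE

Fix: GROUP BY title, then filter groups with HAVING COUNT(*) > 1

Corrected query:
SELECT title FROM movies GROUP BY title HAVING COUNT(*) > 1

Result:
(no rows)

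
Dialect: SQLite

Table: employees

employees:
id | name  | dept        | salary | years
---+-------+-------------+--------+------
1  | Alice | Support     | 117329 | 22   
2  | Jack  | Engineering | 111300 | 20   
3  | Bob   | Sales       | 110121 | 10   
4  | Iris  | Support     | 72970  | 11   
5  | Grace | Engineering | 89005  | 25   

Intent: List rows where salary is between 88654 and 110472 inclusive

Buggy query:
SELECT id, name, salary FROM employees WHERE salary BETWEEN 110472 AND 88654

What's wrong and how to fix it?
Bug: BETWEEN expects the lower bound first; with 110472 AND 88654 the range is empty

Fix: Swap the bounds so the smaller value comes first

Corrected query:
SELECT id, name, salary FROM employees WHERE salary BETWEEN 88654 AND 110472

Result:
id | name  | salary
---+-------+-------
3  | Bob   | 110121
5  | Grace | 89005 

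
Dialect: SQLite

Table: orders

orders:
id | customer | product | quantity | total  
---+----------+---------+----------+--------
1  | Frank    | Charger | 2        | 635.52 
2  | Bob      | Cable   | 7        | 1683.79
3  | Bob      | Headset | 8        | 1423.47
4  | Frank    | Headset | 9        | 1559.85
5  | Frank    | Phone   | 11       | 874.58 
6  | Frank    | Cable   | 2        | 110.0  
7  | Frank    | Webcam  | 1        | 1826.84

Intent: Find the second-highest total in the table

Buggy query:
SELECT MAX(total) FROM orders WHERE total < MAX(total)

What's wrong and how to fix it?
Bug: The inner MAX is an aggregate inside WHERE, which is not allowed

Fix: Compute the overall MAX in a subquery, then take MAX of rows below it

Corrected query:
SELECT MAX(total) FROM orders WHERE total < (SELECT MAX(total) FROM orders)

Result:
MAX(total)
----------
1683.79   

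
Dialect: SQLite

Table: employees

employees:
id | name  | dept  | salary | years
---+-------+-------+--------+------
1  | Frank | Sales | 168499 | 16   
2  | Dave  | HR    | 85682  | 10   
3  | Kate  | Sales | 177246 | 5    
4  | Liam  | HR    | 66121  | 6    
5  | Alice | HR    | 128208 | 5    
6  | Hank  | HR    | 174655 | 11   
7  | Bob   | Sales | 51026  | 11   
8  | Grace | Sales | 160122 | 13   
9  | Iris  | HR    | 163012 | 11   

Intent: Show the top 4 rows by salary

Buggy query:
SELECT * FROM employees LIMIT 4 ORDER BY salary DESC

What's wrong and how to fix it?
Bug: ORDER BY cannot follow LIMIT; LIMIT is the final clause

Fix: Swap the clauses: ORDER BY first, then LIMIT

Corrected query:
SELECT * FROM employees ORDER BY salary DESC LIMIT 4

Result:
id | name  | dept  | salary | years
---+-------+-------+--------+------
3  | Kate  | Sales | 177246 | 5    
6  | Hank  | HR    | 174655 | 11   
1  | Frank | Sales | 168499 | 16   
9  | Iris  | HR    | 163012 | 11   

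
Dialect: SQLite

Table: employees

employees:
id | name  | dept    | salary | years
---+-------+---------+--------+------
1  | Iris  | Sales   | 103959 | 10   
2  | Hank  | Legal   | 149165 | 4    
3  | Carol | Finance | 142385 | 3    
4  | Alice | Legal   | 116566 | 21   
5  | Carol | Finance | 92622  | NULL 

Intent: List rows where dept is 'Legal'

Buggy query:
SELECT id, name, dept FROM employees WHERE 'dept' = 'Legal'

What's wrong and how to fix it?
Bug: 'dept' in single quotes is a string literal, not the column; the comparison is literal-vs-literal and never true

Fix: Reference the column as dept without single quotes

Corrected query:
SELECT id, name, dept FROM employees WHERE dept = 'Legal'

Result:
id | name  | dept 
---+-------+------
2  | Hank  | Legal
4  | Alice | Legal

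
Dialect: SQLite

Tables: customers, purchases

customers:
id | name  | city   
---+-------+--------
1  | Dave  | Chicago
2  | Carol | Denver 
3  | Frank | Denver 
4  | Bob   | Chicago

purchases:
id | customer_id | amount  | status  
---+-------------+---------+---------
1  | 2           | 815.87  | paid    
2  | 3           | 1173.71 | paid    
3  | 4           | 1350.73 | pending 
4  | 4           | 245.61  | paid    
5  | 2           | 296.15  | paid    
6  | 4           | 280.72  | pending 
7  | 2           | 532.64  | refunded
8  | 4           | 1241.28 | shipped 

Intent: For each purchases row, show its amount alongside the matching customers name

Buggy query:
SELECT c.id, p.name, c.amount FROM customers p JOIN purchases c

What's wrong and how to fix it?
Bug: JOIN with no ON clause produces a cartesian product; every purchases row pairs with every customers row

Fix: Add ON c.customer_id = p.id to the JOIN

Corrected query:
SELECT c.id, p.name, c.amount FROM customers p JOIN purchases c ON c.customer_id = p.id

Result:
id | name  | amount 
---+-------+--------
1  | Carol | 815.87 
2  | Frank | 1173.71
3  | Bob   | 1350.73
4  | Bob   | 245.61 
5  | Carol | 296.15 
6  | Bob   | 280.72 
7  | Carol | 532.64 
8  | Bob   | 1241.28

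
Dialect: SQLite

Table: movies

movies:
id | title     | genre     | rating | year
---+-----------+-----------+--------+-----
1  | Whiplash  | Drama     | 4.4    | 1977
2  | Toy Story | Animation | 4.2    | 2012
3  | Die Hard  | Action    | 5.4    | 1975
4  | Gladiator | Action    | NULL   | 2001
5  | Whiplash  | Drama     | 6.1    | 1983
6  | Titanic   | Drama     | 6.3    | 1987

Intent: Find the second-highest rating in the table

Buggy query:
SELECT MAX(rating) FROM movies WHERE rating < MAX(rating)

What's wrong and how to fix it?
Bug: MAX(rating) on the right of the comparison is an aggregate-in-WHERE error

Fix: Put the inner MAX in a scalar subquery

Corrected query:
SELECT MAX(rating) FROM movies WHERE rating < (SELECT MAX(rating) FROM movies)

Result:
MAX(rating)
-----------
6.1        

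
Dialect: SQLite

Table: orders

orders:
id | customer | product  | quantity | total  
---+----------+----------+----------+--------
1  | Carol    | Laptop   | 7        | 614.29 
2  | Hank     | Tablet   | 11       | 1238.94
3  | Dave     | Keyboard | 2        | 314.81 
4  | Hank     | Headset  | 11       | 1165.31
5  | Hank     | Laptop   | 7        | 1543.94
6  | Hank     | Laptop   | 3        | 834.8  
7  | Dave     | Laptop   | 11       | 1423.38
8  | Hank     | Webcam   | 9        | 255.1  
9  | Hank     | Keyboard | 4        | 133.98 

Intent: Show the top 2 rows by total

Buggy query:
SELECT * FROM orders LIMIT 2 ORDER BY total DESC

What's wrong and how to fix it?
Bug: ORDER BY cannot follow LIMIT; LIMIT is the final clause

Fix: Sort with ORDER BY, then apply LIMIT

Corrected query:
SELECT * FROM orders ORDER BY total DESC LIMIT 2

Result:
id | customer | product | quantity | total  
---+----------+---------+----------+--------
5  | Hank     | Laptop  | 7        | 1543.94
7  | Dave     | Laptop  | 11       | 1423.38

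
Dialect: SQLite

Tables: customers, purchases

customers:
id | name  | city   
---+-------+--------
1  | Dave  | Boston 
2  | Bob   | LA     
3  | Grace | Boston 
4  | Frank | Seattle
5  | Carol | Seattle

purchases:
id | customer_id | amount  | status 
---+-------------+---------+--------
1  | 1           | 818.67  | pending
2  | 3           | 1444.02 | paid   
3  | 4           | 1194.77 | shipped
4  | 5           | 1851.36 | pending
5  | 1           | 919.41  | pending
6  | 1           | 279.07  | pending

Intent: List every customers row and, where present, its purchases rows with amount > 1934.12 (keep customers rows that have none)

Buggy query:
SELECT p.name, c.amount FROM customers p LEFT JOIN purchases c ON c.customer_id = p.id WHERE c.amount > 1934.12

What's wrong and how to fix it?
Bug: A WHERE condition on the right-hand table after LEFT JOIN drops unmatched parents

Fix: Move the right-table condition into the ON clause so unmatched parents are kept

Corrected query:
SELECT p.name, c.amount FROM customers p LEFT JOIN purchases c ON c.customer_id = p.id AND c.amount > 1934.12

Result:
name  | amount
------+-------
Dave  | NULL  
Bob   | NULL  
Grace | NULL  
Frank | NULL  
Carol | NULL  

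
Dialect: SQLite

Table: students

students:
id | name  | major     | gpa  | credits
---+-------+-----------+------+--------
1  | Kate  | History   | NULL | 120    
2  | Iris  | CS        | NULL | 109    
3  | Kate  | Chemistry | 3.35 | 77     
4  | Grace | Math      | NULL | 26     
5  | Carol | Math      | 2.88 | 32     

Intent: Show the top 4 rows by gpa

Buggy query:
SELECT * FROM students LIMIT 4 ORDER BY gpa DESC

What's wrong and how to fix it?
Bug: ORDER BY cannot follow LIMIT; LIMIT is the final clause

Fix: Swap the clauses: ORDER BY first, then LIMIT

Corrected query:
SELECT * FROM students ORDER BY gpa DESC LIMIT 4

Result:
id | name  | major     | gpa  | credits
---+-------+-----------+------+--------
3  | Kate  | Chemistry | 3.35 | 77     
5  | Carol | Math      | 2.88 | 32     
1  | Kate  | History   | NULL | 120    
2  | Iris  | CS        | NULL | 109    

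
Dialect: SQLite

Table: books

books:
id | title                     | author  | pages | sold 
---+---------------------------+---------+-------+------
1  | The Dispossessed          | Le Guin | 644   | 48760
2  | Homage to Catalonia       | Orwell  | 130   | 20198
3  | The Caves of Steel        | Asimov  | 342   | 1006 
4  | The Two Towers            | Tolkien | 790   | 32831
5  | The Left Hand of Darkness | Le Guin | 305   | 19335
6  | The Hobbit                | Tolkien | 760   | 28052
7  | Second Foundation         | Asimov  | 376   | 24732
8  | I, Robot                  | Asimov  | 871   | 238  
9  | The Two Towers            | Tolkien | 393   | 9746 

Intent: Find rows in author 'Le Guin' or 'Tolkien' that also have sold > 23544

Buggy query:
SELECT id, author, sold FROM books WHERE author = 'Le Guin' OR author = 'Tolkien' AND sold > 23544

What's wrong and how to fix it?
Bug: Without parentheses, AND is evaluated before OR, so the sold filter only applies to the 'Tolkien' branch

Fix: Add parentheses around the OR so the AND applies to both alternatives

Corrected query:
SELECT id, author, sold FROM books WHERE (author = 'Le Guin' OR author = 'Tolkien') AND sold > 23544

Result:
id | author  | sold 
---+---------+------
1  | Le Guin | 48760
4  | Tolkien | 32831
6  | Tolkien | 28052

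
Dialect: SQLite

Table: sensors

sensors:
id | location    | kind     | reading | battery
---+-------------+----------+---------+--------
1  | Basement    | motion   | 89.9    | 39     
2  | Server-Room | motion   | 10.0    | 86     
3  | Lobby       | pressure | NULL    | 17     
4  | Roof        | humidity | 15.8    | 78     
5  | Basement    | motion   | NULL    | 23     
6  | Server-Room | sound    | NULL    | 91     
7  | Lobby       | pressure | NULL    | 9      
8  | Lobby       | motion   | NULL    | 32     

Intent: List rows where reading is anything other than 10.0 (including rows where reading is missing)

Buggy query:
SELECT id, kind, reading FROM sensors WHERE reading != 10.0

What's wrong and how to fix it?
Bug: 'reading != 10.0' is unknown when reading is NULL, so NULL rows are silently excluded

Fix: Handle NULL separately with IS NULL alongside the inequality

Corrected query:
SELECT id, kind, reading FROM sensors WHERE reading != 10.0 OR reading IS NULL

Result:
id | kind     | reading
---+----------+--------
1  | motion   | 89.9   
3  | pressure | NULL   
4  | humidity | 15.8   
5  | motion   | NULL   
6  | sound    | NULL   
7  | pressure | NULL   
8  | motion   | NULL   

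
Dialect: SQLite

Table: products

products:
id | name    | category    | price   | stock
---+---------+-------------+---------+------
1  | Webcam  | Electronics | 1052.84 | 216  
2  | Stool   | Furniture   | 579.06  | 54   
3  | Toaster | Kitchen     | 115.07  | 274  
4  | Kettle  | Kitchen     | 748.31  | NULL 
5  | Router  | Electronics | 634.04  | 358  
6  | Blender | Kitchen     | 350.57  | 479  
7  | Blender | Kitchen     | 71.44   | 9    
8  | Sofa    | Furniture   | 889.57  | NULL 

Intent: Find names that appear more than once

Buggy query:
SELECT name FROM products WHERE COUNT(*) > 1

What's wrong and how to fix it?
Bug: WHERE can't reference COUNT(*); aggregates are computed after WHERE

Fix: GROUP BY name, then filter groups with HAVING COUNT(*) > 1

Corrected query:
SELECT name FROM products GROUP BY name HAVING COUNT(*) > 1

Result:
name   
-------
Blender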